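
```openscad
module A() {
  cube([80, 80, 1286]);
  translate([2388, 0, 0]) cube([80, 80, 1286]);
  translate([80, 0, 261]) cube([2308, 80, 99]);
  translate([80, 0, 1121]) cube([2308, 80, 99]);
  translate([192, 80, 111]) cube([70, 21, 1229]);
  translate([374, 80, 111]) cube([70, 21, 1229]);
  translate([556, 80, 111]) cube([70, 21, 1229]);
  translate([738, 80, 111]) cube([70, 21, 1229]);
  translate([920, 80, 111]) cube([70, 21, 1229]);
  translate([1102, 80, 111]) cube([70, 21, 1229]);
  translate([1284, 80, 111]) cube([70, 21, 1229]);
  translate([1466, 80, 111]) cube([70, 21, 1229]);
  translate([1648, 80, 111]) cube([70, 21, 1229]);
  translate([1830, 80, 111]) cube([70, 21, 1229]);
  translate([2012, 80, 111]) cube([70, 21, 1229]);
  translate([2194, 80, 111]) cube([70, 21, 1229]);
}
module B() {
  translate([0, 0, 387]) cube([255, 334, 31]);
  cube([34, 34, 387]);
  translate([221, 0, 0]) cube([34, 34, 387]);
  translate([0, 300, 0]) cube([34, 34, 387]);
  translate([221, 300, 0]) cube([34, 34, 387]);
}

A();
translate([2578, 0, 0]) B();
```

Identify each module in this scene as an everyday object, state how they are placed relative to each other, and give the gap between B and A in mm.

The stool's nearest face is 110 mm from the fence section's +x face.

A is a fence section. B is a stool. The stool is on the floor beside the fence section on its +x side. The gap between the stool and the fence section is 110 mm.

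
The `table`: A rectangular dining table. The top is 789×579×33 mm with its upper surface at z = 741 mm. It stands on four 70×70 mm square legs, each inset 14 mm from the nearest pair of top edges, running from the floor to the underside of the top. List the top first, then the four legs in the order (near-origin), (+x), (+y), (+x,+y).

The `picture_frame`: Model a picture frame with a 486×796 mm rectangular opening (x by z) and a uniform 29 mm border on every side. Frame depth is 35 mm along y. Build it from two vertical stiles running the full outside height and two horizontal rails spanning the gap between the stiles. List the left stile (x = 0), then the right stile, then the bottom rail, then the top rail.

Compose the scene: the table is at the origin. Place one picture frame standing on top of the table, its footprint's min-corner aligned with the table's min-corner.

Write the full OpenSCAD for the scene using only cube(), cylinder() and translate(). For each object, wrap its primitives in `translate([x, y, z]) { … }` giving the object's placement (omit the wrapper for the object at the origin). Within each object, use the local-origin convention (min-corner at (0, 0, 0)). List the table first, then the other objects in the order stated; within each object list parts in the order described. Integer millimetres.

translate([0, 0, 708]) cube([789, 579, 33]);
translate([14, 14, 0]) cube([70, 70, 708]);
translate([705, 14, 0]) cube([70, 70, 708]);
translate([14, 495, 0]) cube([70, 70, 708]);
translate([705, 495, 0]) cube([70, 70, 708]);
translate([0, 0, 741]) {
  cube([29, 35, 854]);
  translate([515, 0, 0]) cube([29, 35, 854]);
  translate([29, 0, 0]) cube([486, 35, 29]);
  translate([29, 0, 825]) cube([486, 35, 29]);
}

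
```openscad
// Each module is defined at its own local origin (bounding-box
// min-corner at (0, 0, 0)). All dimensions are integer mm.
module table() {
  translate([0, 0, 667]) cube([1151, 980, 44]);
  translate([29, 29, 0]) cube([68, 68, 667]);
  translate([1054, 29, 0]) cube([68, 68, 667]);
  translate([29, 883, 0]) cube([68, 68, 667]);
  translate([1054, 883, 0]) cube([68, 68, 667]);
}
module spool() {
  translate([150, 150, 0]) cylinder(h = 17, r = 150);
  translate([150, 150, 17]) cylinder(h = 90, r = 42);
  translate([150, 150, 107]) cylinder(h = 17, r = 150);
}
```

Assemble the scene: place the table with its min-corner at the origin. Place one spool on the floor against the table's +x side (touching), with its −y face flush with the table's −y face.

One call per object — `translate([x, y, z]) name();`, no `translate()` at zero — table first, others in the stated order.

table();
translate([1151, 0, 0]) spool();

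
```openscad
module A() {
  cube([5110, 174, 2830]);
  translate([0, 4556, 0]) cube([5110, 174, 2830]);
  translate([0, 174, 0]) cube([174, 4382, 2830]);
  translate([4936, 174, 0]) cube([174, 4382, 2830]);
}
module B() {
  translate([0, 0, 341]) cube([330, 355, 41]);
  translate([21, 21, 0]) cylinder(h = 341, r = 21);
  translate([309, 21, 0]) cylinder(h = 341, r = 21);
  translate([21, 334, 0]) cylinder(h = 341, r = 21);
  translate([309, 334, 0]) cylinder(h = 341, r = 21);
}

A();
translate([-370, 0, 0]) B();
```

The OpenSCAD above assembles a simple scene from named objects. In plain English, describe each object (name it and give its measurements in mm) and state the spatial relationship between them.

A is a box-shaped house frame (walls only): outside footprint 5110×4730 mm, wall height 2830 mm, wall thickness 174 mm. The two y-facing walls run the full x-width; the two x-facing walls fit between the inner faces of the y-facing walls.

B is a four-legged stool. The seat is a 330×355×41 mm slab whose top surface is at z = 382 mm; four round legs, each 42 mm in diameter, run from the floor (z = 0) to the underside of the seat, each leg's axis is inset half a diameter from the nearest pair of seat edges (so the leg's bounding box is flush with the corner).

The stool is on the floor beside the house frame on its −x side.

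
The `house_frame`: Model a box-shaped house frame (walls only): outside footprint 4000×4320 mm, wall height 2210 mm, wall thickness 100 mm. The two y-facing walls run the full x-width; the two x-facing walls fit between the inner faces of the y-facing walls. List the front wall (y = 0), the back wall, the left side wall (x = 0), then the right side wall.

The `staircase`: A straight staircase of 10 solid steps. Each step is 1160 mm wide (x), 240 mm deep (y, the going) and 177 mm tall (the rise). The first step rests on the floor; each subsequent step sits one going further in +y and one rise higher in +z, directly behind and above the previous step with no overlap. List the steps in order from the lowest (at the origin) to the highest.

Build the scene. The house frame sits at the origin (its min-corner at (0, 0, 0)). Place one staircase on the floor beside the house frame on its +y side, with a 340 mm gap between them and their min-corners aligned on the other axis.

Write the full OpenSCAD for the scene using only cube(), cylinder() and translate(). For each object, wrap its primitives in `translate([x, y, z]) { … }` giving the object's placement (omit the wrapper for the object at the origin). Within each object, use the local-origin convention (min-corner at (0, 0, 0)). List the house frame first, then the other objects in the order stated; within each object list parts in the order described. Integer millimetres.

cube([4000, 100, 2210]);
translate([0, 4220, 0]) cube([4000, 100, 2210]);
translate([0, 100, 0]) cube([100, 4120, 2210]);
translate([3900, 100, 0]) cube([100, 4120, 2210]);
translate([0, 4660, 0]) {
  cube([1160, 240, 177]);
  translate([0, 240, 177]) cube([1160, 240, 177]);
  translate([0, 480, 354]) cube([1160, 240, 177]);
  translate([0, 720, 531]) cube([1160, 240, 177]);
  translate([0, 960, 708]) cube([1160, 240, 177]);
  translate([0, 1200, 885]) cube([1160, 240, 177]);
  translate([0, 1440, 1062]) cube([1160, 240, 177]);
  translate([0, 1680, 1239]) cube([1160, 240, 177]);
  translate([0, 1920, 1416]) cube([1160, 240, 177]);
  translate([0, 2160, 1593]) cube([1160, 240, 177]);
}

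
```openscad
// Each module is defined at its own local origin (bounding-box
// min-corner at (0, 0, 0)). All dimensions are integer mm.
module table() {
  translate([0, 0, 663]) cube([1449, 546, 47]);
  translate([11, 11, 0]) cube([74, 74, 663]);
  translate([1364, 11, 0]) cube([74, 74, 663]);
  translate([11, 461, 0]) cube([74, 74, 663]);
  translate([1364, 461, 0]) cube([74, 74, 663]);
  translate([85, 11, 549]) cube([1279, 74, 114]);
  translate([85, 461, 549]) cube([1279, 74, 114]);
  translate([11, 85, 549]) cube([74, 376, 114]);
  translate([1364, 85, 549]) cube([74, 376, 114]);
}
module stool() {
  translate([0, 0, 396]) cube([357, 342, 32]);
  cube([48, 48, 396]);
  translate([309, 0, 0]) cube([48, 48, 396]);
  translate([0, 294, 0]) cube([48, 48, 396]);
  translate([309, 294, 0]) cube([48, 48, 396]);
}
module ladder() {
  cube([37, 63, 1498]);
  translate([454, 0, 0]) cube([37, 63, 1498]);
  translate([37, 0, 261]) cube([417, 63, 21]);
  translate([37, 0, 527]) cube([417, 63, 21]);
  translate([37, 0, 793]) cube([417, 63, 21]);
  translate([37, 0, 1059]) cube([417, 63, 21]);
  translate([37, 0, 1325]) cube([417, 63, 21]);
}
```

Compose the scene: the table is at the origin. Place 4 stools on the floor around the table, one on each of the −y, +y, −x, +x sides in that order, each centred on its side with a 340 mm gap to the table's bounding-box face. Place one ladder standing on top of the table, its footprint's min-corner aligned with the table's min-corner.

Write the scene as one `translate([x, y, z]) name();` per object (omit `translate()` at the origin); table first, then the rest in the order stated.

table();
translate([546, -682, 0]) stool();
translate([546, 886, 0]) stool();
translate([-697, 102, 0]) stool();
translate([1789, 102, 0]) stool();
translate([0, 0, 710]) ladder();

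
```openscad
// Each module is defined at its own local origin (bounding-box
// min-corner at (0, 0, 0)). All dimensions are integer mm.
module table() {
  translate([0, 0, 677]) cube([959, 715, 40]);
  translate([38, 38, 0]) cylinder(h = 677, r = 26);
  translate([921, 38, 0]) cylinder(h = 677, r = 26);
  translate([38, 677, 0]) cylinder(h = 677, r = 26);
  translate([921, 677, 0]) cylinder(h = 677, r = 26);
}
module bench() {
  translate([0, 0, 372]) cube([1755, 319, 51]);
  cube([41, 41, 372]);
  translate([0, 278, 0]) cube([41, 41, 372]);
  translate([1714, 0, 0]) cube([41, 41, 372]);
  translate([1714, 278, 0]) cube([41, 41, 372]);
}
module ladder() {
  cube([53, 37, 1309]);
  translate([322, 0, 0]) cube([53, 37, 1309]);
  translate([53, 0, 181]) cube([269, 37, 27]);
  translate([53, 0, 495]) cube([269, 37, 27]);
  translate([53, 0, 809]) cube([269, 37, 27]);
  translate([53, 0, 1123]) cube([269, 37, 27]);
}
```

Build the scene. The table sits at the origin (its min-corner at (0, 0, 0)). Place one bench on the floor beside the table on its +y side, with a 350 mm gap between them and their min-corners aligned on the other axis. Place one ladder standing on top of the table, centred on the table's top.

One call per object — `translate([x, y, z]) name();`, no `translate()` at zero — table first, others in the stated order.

table();
translate([0, 1065, 0]) bench();
translate([292, 339, 717]) ladder();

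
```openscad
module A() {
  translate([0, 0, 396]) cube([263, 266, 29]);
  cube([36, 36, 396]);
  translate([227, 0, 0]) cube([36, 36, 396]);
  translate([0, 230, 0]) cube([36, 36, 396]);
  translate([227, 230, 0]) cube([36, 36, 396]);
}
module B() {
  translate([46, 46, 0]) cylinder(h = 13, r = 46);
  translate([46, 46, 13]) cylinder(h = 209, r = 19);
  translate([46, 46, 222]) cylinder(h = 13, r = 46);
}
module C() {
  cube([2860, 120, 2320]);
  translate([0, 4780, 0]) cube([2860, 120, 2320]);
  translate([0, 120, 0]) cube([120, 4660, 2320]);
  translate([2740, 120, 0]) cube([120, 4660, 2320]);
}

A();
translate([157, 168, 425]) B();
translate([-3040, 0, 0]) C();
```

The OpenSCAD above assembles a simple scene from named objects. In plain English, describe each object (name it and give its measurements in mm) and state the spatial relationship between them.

A is a simple wooden stool: a rectangular seat 263 mm (x) by 266 mm (y), 29 mm thick, top face at z = 425 mm, on four square legs, each 36×36 mm in cross-section. The legs rest on z = 0, each flush with a corner of the seat.

B is a spool: two coaxial disc flanges of radius 46 mm and thickness 13 mm, joined by a core cylinder of radius 19 mm and height 209 mm. The lower flange rests on z = 0 and the three cylinders share a vertical axis.

C is a box-shaped house frame (walls only): outside footprint 2860×4900 mm, wall height 2320 mm, wall thickness 120 mm. The two y-facing walls run the full x-width; the two x-facing walls fit between the inner faces of the y-facing walls.

The spool is on top of the stool. The house frame is on the floor beside the stool on its −x side.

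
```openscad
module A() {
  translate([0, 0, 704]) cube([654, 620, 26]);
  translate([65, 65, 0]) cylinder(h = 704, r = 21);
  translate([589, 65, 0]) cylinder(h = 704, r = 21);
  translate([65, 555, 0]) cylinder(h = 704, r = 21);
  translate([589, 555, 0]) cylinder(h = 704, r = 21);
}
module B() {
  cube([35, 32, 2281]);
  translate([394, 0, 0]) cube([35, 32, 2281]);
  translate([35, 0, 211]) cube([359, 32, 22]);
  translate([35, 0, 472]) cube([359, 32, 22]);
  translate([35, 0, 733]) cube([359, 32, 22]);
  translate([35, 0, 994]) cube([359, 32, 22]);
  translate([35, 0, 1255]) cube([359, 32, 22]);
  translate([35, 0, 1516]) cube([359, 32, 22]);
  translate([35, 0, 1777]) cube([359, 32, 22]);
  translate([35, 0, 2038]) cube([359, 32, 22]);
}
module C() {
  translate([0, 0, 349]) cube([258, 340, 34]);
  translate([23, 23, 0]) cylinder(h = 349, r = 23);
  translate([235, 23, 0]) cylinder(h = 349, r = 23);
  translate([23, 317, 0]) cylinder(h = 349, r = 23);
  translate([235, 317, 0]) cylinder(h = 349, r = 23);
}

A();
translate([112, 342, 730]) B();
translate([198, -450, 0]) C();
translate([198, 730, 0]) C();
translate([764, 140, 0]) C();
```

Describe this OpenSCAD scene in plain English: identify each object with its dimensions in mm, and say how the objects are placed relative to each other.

A is a rectangular dining table. The top is 654×620×26 mm with its upper surface at z = 730 mm. It stands on four round legs of 42 mm diameter, each leg's bounding box inset 44 mm from the nearest pair of top edges, running from the floor to the underside of the top.

B is a straight ladder. Two 35×32 mm vertical rails, 2281 mm tall, stand 429 mm apart (outside-to-outside) with their front faces coplanar on the −y side. 8 rungs, each 32 mm deep and 22 mm tall, span between the inner faces of the rails, front faces flush with the rails. The lowest rung's underside is at z = 211 mm and rungs are spaced 261 mm apart (underside to underside).

C is a simple wooden stool: a rectangular seat 258 mm (x) by 340 mm (y), 34 mm thick, top face at z = 383 mm, on four round legs, each 46 mm in diameter. The legs rest on z = 0, each leg's axis is inset half a diameter from the nearest pair of seat edges (so the leg's bounding box is flush with the corner).

The ladder is on top of the table. Three stools sit around the table at the −y, +y, +x sides.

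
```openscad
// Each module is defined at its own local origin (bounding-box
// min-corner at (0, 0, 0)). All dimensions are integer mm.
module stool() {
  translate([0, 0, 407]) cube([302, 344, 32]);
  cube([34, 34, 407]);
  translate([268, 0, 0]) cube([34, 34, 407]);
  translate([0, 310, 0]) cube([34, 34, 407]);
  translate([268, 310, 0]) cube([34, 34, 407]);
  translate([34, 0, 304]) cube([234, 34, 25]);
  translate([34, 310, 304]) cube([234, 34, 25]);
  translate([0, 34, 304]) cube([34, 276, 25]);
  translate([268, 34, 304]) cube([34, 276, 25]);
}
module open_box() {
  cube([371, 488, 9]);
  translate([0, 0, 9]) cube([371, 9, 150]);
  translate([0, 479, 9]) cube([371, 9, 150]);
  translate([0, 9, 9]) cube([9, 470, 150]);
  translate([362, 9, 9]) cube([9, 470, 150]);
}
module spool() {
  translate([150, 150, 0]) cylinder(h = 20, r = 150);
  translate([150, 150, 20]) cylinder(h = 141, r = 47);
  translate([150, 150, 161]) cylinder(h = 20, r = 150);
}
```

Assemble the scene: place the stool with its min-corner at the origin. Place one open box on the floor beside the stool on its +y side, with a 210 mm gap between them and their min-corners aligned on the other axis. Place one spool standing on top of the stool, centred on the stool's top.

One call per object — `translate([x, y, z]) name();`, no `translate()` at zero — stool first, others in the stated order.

stool();
translate([0, 554, 0]) open_box();
translate([1, 22, 439]) spool();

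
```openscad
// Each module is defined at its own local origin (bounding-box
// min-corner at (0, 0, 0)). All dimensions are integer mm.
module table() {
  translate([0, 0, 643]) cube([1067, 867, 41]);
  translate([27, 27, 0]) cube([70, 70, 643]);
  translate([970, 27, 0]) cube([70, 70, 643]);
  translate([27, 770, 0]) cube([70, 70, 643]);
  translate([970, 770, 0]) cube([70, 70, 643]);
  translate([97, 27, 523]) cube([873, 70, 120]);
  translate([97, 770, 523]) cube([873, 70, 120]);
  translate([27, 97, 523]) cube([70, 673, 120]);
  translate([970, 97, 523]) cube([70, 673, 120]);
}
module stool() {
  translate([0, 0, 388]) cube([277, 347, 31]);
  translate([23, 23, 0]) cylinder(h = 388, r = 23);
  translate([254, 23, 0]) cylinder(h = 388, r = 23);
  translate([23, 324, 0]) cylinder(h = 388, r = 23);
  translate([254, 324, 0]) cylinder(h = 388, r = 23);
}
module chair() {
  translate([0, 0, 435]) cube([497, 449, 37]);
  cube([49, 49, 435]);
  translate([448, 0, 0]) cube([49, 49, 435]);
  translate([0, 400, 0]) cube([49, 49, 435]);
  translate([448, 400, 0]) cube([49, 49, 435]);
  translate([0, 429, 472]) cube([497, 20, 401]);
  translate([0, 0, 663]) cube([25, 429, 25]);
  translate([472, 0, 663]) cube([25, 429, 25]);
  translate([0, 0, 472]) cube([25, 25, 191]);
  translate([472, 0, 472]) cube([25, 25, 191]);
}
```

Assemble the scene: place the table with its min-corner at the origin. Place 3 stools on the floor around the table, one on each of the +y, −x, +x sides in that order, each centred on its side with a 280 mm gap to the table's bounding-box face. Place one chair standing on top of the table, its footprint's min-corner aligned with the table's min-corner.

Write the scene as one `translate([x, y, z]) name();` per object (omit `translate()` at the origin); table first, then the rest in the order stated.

table();
translate([395, 1147, 0]) stool();
translate([-557, 260, 0]) stool();
translate([1347, 260, 0]) stool();
translate([0, 0, 684]) chair();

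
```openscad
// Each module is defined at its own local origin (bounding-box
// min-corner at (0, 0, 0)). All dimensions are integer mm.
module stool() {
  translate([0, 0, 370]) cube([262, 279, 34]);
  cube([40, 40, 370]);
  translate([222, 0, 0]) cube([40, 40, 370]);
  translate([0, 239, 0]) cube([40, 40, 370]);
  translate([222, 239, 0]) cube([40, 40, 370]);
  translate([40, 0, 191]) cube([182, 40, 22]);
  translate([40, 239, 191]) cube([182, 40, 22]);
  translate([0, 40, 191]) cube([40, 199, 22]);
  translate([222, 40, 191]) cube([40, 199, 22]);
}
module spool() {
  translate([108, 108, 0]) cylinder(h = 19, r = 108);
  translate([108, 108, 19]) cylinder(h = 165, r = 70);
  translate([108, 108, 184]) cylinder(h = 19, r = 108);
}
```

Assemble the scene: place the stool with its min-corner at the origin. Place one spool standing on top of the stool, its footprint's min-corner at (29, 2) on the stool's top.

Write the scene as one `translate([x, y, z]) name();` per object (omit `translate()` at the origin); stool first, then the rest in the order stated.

stool();
translate([29, 2, 404]) spool();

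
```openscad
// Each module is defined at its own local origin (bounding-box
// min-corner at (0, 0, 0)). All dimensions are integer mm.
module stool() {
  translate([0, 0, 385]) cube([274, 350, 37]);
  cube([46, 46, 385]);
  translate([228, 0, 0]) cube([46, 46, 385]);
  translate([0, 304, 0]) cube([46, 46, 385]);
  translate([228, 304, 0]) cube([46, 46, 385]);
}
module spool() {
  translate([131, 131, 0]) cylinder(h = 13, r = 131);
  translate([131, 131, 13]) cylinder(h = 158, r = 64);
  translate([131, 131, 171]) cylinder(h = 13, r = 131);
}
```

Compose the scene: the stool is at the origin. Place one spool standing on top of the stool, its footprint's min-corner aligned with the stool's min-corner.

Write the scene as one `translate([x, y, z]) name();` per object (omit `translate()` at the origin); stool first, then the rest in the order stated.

stool();
translate([0, 0, 422]) spool();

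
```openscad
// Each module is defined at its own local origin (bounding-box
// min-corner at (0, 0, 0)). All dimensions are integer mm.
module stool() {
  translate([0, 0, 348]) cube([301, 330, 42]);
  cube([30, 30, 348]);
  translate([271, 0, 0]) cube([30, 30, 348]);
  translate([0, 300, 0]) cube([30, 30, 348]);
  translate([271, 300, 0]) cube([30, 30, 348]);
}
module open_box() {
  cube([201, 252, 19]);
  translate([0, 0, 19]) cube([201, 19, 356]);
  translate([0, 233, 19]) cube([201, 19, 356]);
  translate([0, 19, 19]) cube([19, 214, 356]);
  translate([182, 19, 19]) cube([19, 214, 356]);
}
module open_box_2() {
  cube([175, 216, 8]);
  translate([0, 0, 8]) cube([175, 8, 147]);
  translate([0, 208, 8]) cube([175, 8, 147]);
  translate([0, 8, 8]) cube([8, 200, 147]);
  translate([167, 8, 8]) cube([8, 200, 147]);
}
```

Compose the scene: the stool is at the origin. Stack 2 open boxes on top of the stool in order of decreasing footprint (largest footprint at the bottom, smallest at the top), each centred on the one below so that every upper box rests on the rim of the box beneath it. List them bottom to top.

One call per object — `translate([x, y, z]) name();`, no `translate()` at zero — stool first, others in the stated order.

stool();
translate([50, 39, 390]) open_box();
translate([63, 57, 765]) open_box_2();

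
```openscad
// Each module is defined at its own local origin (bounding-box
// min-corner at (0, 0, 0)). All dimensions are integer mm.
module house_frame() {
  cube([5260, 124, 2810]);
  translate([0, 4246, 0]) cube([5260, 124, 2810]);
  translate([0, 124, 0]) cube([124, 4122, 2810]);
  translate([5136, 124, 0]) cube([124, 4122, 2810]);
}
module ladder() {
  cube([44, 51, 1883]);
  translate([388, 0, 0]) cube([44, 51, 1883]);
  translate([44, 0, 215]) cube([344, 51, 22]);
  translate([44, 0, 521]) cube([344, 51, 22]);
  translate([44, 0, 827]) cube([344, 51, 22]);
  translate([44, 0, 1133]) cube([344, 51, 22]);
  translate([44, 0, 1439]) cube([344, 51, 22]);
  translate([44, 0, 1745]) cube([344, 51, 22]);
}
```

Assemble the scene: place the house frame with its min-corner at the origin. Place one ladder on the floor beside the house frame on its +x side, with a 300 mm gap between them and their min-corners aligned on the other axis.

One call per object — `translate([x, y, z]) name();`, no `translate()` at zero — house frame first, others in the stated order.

house_frame();
translate([5560, 0, 0]) ladder();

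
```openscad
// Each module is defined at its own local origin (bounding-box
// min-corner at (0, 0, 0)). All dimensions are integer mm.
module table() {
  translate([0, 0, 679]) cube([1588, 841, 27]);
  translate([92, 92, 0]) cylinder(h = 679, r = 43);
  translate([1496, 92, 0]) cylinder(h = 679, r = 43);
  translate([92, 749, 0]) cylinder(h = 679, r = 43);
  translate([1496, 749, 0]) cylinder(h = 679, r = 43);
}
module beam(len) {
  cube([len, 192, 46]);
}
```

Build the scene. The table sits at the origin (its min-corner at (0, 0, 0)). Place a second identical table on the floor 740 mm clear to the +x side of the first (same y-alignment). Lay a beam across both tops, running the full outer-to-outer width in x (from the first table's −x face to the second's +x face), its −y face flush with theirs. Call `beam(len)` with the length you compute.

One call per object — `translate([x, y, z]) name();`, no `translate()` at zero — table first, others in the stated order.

table();
translate([2328, 0, 0]) table();
translate([0, 0, 706]) beam(3916);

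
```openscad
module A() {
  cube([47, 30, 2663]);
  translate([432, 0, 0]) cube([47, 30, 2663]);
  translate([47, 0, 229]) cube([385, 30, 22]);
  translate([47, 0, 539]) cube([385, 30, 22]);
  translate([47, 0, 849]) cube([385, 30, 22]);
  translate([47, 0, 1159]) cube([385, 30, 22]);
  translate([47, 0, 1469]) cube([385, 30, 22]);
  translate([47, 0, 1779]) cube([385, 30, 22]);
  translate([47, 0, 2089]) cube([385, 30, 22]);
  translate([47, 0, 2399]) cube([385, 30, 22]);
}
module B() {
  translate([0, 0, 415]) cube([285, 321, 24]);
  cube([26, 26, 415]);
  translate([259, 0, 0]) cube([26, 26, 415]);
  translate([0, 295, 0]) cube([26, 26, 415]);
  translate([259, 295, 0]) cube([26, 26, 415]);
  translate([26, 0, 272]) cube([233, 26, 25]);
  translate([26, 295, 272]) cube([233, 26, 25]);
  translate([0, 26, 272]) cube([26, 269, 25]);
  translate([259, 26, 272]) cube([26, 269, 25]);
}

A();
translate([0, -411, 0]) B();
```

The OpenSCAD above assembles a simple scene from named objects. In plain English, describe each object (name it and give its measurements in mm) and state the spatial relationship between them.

A is a wooden ladder with two side rails of 47×30 mm section and 2663 mm height, set 479 mm apart overall. Between them run 8 rectangular rungs (30 mm deep, 22 mm thick), front faces flush with the rails' −y face. The bottom of the first rung is 229 mm above the floor and each subsequent rung is 310 mm higher than the one below.

B is a four-legged stool. The seat is 285×321 mm, 24 mm thick, top at z = 439 mm. It stands on four square legs, each 26×26 mm in cross-section, from z = 0 to the seat underside, each flush with a corner of the seat. Four stretchers, 26 mm wide and 25 mm tall, connect adjacent legs with their undersides at z = 272 mm, each running between the inner faces of the legs it joins and aligned with the legs' outer faces on the other axis.

The stool is on the floor beside the ladder on its −y side.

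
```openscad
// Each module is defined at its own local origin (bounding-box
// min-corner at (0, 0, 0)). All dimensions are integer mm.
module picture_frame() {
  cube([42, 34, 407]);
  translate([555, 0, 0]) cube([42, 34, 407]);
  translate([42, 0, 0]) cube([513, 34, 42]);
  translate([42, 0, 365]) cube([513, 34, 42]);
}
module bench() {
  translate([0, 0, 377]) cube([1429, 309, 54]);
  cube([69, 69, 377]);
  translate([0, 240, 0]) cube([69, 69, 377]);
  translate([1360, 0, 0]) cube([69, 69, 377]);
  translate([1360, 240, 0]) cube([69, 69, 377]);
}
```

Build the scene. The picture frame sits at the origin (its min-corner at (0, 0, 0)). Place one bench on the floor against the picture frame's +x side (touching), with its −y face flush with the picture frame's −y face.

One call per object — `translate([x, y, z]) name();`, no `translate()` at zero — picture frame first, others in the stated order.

picture_frame();
translate([597, 0, 0]) bench();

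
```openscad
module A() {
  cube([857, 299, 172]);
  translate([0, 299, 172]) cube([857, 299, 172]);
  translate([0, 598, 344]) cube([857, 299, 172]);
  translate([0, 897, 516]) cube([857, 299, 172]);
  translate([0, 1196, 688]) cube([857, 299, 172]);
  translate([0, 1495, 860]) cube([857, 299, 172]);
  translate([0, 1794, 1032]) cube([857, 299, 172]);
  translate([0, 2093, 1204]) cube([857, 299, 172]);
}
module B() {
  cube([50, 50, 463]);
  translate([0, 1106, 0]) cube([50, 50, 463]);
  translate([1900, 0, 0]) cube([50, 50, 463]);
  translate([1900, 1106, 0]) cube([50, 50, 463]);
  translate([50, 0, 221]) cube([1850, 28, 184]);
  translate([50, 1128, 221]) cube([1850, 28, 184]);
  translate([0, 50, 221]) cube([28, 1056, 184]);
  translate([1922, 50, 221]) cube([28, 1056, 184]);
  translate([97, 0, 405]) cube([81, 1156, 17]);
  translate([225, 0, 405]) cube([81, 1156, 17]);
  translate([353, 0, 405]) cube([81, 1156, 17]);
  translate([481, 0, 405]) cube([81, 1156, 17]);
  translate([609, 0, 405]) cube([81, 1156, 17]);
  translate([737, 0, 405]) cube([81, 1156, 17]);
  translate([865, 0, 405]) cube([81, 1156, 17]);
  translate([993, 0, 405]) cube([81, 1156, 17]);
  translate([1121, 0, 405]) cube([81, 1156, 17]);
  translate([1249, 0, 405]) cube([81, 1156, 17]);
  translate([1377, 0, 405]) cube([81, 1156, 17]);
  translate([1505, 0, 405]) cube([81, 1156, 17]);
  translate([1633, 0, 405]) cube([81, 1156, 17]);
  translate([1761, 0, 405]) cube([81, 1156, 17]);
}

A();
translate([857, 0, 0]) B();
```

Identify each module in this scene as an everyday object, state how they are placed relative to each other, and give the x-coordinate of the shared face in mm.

A is a staircase. B is a bed frame. The bed frame is against the staircase's +x side, with their −y faces flush. The x-coordinate of the shared face is 857 mm.

The staircase's +x face and the bed frame's −x face are both at x = 857 mm.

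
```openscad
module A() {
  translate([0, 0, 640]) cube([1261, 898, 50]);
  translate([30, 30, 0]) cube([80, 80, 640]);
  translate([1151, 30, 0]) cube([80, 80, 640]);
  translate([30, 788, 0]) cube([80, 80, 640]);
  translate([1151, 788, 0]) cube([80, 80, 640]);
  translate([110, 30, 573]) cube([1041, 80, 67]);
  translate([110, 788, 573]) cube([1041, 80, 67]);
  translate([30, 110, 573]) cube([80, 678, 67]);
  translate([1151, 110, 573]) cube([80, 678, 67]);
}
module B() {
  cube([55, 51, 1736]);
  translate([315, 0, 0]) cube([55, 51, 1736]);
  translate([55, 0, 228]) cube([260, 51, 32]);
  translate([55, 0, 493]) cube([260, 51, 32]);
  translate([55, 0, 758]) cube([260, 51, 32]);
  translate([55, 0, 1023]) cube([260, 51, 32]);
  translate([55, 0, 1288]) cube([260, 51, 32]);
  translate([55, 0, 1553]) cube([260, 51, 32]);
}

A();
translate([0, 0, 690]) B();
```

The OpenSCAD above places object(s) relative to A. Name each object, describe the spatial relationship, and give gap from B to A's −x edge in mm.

A is a table. B is a ladder. The ladder is on top of the table. The gap from the ladder to the table's −x edge is 0 mm.

The ladder's min-x is at 0; the table's min-x is 0; gap = 0 mm.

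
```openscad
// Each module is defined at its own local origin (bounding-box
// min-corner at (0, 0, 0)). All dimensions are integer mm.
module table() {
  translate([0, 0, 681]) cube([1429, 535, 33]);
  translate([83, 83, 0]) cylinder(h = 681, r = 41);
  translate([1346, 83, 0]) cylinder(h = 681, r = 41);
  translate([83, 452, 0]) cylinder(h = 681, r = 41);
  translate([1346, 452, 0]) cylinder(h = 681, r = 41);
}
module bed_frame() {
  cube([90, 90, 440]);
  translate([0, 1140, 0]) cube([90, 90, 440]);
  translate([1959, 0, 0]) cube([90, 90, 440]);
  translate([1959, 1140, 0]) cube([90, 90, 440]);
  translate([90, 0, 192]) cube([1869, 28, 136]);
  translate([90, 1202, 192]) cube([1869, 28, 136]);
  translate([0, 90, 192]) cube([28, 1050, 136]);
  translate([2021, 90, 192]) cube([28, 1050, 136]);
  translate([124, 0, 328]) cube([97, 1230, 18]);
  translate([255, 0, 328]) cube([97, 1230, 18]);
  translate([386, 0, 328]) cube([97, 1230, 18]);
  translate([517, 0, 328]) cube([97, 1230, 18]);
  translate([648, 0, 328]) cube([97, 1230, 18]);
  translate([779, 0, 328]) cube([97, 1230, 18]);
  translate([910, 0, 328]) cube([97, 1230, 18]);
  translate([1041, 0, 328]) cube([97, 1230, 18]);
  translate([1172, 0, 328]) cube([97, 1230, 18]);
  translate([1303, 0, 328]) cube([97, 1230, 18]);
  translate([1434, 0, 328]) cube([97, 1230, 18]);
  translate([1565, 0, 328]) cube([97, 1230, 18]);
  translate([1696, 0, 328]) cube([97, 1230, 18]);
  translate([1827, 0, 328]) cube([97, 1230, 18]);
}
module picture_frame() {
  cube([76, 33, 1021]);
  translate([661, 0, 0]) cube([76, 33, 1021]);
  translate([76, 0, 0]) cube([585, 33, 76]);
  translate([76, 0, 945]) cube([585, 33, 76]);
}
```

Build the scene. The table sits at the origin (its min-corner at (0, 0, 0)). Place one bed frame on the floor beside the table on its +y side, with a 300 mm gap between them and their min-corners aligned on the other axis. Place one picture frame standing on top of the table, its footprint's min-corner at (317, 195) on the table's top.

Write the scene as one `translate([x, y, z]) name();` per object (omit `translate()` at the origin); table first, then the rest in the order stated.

table();
translate([0, 835, 0]) bed_frame();
translate([317, 195, 714]) picture_frame();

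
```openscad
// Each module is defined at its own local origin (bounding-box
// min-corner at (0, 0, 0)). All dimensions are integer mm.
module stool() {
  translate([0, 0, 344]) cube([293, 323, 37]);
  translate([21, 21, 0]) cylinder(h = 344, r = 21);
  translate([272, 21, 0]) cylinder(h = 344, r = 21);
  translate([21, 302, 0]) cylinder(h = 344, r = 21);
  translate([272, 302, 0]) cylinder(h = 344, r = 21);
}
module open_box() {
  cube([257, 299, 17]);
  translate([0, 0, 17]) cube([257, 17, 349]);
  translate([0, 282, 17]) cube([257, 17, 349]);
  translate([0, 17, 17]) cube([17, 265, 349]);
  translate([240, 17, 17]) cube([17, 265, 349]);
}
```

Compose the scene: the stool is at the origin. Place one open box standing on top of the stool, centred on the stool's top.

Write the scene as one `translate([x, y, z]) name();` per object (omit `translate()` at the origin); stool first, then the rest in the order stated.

stool();
translate([18, 12, 381]) open_box();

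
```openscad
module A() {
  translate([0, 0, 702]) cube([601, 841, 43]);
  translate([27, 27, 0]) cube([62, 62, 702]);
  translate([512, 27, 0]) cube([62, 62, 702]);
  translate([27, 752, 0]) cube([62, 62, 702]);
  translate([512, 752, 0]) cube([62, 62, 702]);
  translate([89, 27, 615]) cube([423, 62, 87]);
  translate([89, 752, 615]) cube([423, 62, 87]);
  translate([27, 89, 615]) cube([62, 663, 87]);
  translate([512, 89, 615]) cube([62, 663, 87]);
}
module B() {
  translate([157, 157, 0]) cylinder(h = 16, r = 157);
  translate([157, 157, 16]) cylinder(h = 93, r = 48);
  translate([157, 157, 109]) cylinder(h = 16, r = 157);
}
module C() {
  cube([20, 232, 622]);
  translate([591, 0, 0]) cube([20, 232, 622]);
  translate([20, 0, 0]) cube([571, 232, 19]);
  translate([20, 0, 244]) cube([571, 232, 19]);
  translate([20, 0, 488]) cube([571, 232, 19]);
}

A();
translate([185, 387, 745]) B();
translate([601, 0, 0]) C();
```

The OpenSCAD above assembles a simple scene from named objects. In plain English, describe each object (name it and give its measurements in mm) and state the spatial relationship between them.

A is a table: top 601 mm (x) × 841 mm (y), 43 mm thick, upper face at z = 745 mm, on four 62×62 mm square legs, each inset 27 mm from the nearest pair of top edges, running from z = 0 to the bottom of the top. Four apron rails, 62 mm thick and 87 mm tall, run between adjacent legs with their top edges flush with the underside of the top and their outer faces flush with the legs' outer faces.

B is a spool: two coaxial disc flanges of radius 157 mm and thickness 16 mm, joined by a core cylinder of radius 48 mm and height 93 mm. The lower flange rests on z = 0 and the three cylinders share a vertical axis.

C is a bookshelf 611 mm wide overall, 232 mm deep and 622 mm tall. The two sides are 20 mm thick vertical panels. 3 horizontal shelves of 19 mm thickness span between the inner faces of the sides; the lowest shelf sits on the floor and shelves are stacked with a clear vertical gap of 225 mm between each pair.

The spool is on top of the table. The bookshelf is against the table's +x side, with their −y faces flush.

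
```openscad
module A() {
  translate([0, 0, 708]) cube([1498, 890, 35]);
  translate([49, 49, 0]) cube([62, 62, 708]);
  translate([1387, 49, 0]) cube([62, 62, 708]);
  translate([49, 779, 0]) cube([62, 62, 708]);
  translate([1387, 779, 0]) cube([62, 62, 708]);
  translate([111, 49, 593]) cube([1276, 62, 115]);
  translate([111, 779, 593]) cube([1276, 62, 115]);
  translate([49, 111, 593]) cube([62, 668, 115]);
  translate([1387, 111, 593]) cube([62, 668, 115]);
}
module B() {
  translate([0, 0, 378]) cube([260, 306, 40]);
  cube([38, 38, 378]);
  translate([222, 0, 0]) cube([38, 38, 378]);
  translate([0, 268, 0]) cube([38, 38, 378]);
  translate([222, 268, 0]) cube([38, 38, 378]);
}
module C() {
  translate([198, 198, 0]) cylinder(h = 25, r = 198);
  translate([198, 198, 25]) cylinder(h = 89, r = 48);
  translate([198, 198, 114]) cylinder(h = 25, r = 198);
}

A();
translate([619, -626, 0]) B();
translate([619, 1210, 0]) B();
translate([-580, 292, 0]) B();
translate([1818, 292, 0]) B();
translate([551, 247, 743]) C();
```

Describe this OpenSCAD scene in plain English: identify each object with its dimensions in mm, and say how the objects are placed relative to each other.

A is a table with a 1498×890 mm rectangular top, 35 mm thick, top surface at z = 743 mm, supported by four 62×62 mm square legs, each inset 49 mm from the nearest pair of top edges, running from the floor. Four apron rails, 62 mm thick and 115 mm tall, run between adjacent legs with their top edges flush with the underside of the top and their outer faces flush with the legs' outer faces.

B is a simple wooden stool: a rectangular seat 260 mm (x) by 306 mm (y), 40 mm thick, top face at z = 418 mm, on four square legs, each 38×38 mm in cross-section. The legs rest on z = 0, each flush with a corner of the seat.

C is a spool: two coaxial disc flanges of radius 198 mm and thickness 25 mm, joined by a core cylinder of radius 48 mm and height 89 mm. The lower flange rests on z = 0 and the three cylinders share a vertical axis.

Four stools sit around the table at the −y, +y, −x, +x sides. The spool is on top of the table, centred.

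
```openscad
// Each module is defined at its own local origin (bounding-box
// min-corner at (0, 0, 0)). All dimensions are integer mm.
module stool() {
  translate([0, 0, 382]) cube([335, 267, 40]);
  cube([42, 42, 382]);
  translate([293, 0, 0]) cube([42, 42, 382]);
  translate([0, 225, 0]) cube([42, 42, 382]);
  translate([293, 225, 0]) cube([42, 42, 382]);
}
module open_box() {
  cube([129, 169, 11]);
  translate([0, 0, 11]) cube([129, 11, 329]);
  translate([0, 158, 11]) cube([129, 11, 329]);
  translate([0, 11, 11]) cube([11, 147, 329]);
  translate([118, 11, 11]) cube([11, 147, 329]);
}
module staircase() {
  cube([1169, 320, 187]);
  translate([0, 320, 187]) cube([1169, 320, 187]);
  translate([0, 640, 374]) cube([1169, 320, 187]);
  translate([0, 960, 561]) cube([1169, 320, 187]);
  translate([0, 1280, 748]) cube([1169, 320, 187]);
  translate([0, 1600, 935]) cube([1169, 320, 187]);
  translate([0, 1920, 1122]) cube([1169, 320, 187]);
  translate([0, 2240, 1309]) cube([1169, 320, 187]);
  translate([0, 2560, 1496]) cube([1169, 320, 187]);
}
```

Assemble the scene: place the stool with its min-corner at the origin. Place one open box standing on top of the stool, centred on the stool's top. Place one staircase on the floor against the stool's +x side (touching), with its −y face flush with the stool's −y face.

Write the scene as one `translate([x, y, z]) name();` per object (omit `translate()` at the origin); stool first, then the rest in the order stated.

stool();
translate([103, 49, 422]) open_box();
translate([335, 0, 0]) staircase();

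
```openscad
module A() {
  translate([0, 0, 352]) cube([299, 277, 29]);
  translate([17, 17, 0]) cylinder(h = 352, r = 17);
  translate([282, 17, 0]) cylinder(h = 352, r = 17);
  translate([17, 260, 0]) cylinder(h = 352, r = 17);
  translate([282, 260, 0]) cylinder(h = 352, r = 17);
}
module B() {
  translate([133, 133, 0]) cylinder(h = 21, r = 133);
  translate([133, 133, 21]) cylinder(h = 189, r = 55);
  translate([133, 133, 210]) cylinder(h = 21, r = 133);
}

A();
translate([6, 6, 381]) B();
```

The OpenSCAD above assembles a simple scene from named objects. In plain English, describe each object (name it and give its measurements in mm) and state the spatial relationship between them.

A is a four-legged stool. The seat is 299×277 mm, 29 mm thick, top at z = 381 mm. It stands on four round legs, each 34 mm in diameter, from z = 0 to the seat underside, each leg's axis is inset half a diameter from the nearest pair of seat edges (so the leg's bounding box is flush with the corner).

B is a spool: two coaxial disc flanges of radius 133 mm and thickness 21 mm, joined by a core cylinder of radius 55 mm and height 189 mm. The lower flange rests on z = 0 and the three cylinders share a vertical axis.

The spool is on top of the stool.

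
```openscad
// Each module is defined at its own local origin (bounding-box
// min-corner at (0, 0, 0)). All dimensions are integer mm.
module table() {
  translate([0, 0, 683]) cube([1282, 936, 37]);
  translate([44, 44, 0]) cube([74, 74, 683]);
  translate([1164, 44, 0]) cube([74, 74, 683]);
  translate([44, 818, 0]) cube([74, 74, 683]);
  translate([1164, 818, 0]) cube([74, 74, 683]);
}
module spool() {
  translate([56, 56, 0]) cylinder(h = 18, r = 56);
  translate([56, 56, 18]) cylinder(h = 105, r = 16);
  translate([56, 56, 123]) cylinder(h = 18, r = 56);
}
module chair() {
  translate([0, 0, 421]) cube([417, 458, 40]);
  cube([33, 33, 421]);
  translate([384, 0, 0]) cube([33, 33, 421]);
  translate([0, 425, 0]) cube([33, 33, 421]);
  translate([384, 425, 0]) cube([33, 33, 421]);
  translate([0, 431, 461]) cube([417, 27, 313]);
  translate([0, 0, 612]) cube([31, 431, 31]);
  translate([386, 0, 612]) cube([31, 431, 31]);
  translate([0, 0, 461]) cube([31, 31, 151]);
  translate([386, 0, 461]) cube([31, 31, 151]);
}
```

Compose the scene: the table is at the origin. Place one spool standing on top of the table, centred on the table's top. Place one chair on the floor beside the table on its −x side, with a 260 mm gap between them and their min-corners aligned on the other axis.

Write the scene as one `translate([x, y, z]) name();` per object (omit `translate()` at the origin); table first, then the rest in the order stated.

table();
translate([585, 412, 720]) spool();
translate([-677, 0, 0]) chair();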